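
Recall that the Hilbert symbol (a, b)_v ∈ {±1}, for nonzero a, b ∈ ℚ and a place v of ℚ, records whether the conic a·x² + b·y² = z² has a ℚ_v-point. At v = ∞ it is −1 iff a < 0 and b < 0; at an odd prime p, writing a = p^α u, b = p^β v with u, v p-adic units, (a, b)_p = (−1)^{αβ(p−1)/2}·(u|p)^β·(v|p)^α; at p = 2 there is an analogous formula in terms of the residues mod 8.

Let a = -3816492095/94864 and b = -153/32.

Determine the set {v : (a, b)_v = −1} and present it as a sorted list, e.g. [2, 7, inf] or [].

Mod squares: a ≡ -45695, b ≡ -34. Check v ∈ {∞, 2, 3, 5, 7, 11, 13, 17, 19, 37}.
v=2: v_2(a)=-4, v_2(b)=-5; units ≡ 1, 7 (mod 8); ε·ε+αω+βω = 0·1+-4·0+-5·0 ≡ 0  ⇒  (a,b)_2 = +1.
v=∞: -45695 < 0 and -34 < 0  ⇒  (a,b)_∞ = -1.
v=11: a=11^-2·(≡8), b=11^0·(≡10) mod 11; (8|11)=-1, (10|11)=-1; (−1)^{-2·0·5}·(-1)^0·(-1)^-2 = +1.
v=5: a=5^1·(≡4), b=5^0·(≡1) mod 5; (4|5)=+1, (1|5)=+1; (−1)^{1·0·2}·(+1)^0·(+1)^1 = +1.
v=7: a=7^-2·(≡1), b=7^0·(≡2) mod 7; (1|7)=+1, (2|7)=+1; (−1)^{-2·0·3}·(+1)^0·(+1)^-2 = +1.
v=13: a=13^1·(≡11), b=13^0·(≡7) mod 13; (11|13)=-1, (7|13)=-1; (−1)^{1·0·6}·(-1)^0·(-1)^1 = -1.
v=17: a=17^4·(≡13), b=17^1·(≡13) mod 17; (13|17)=+1, (13|17)=+1; (−1)^{4·1·8}·(+1)^1·(+1)^4 = +1.
v=37: a=37^1·(≡5), b=37^0·(≡1) mod 37; (5|37)=-1, (1|37)=+1; (−1)^{1·0·18}·(-1)^0·(+1)^1 = +1.
v=19: a=19^1·(≡8), b=19^0·(≡16) mod 19; (8|19)=-1, (16|19)=+1; (−1)^{1·0·9}·(-1)^0·(+1)^1 = +1.
v=3: a=3^0·(≡1), b=3^2·(≡2) mod 3; (1|3)=+1, (2|3)=-1; (−1)^{0·2·1}·(+1)^2·(-1)^0 = +1.
|Ram(-45695, -34)| = 2, even; anisotropic at {13, ∞}.

[13, inf]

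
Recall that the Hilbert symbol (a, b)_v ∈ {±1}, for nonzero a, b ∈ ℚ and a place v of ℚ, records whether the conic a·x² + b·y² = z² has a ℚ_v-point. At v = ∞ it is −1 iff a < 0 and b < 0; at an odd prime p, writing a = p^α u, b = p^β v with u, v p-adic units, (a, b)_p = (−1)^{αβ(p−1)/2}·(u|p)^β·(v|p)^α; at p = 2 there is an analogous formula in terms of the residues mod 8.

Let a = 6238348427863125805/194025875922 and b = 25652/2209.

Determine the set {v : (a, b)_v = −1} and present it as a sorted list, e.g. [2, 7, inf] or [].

Mod squares: a ≡ 1610, b ≡ 53. Check v ∈ {∞, 2, 3, 5, 7, 11, 23, 37, 47, 53}.
v=23: a=23^1·(≡2), b=23^0·(≡7) mod 23; (2|23)=+1, (7|23)=-1; (−1)^{1·0·11}·(+1)^0·(-1)^1 = -1.
v=2: v_2(a)=-1, v_2(b)=2; units ≡ 5, 5 (mod 8); ε·ε+αω+βω = 0·0+-1·1+2·1 ≡ 1  ⇒  (a,b)_2 = -1.
v=3: a=3^-2·(≡2), b=3^0·(≡2) mod 3; (2|3)=-1, (2|3)=-1; (−1)^{-2·0·1}·(-1)^0·(-1)^-2 = +1.
v=∞: 1610 > 0 and 53 > 0  ⇒  (a,b)_∞ = +1.
v=37: a=37^2·(≡2), b=37^0·(≡36) mod 37; (2|37)=-1, (36|37)=+1; (−1)^{2·0·18}·(-1)^0·(+1)^2 = +1.
v=53: a=53^4·(≡3), b=53^1·(≡37) mod 53; (3|53)=-1, (37|53)=+1; (−1)^{4·1·26}·(-1)^1·(+1)^4 = -1.
v=11: a=11^4·(≡3), b=11^2·(≡4) mod 11; (3|11)=+1, (4|11)=+1; (−1)^{4·2·5}·(+1)^2·(+1)^4 = +1.
v=47: a=47^-6·(≡7), b=47^-2·(≡37) mod 47; (7|47)=+1, (37|47)=+1; (−1)^{-6·-2·23}·(+1)^-2·(+1)^-6 = +1.
v=7: a=7^3·(≡6), b=7^0·(≡1) mod 7; (6|7)=-1, (1|7)=+1; (−1)^{3·0·3}·(-1)^0·(+1)^3 = +1.
v=5: a=5^1·(≡3), b=5^0·(≡3) mod 5; (3|5)=-1, (3|5)=-1; (−1)^{1·0·2}·(-1)^0·(-1)^1 = -1.
(1610, 53 / ℚ) ramifies at {2, 5, 23, 53}: a division algebra.

[2, 5, 23, 53]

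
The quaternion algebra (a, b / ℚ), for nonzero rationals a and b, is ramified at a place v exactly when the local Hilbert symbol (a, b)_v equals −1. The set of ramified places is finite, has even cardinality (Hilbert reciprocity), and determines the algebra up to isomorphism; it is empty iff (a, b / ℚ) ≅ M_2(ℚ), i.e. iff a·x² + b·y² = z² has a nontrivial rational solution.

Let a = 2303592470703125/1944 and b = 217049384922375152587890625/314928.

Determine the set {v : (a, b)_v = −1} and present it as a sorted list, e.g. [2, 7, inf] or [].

[3, 17]

Mod squares: a ≡ 13566, b ≡ 33915. Check v ∈ {∞, 2, 3, 5, 7, 17, 19}.
v=5: a=5^10·(≡1), b=5^15·(≡3) mod 5; (1|5)=+1, (3|5)=-1; (−1)^{10·15·2}·(+1)^15·(-1)^10 = +1.
v=2: v_2(a)=-3, v_2(b)=-4; units ≡ 7, 3 (mod 8); ε·ε+αω+βω = 1·1+-3·1+-4·0 ≡ 0  ⇒  (a,b)_2 = +1.
v=17: a=17^3·(≡16), b=17^7·(≡7) mod 17; (16|17)=+1, (7|17)=-1; (−1)^{3·7·8}·(+1)^7·(-1)^3 = -1.
v=∞: 13566 > 0 and 33915 > 0  ⇒  (a,b)_∞ = +1.
v=19: a=19^3·(≡4), b=19^5·(≡12) mod 19; (4|19)=+1, (12|19)=-1; (−1)^{3·5·9}·(+1)^5·(-1)^3 = +1.
v=7: a=7^1·(≡6), b=7^1·(≡1) mod 7; (6|7)=-1, (1|7)=+1; (−1)^{1·1·3}·(-1)^1·(+1)^1 = +1.
v=3: a=3^-5·(≡1), b=3^-9·(≡1) mod 3; (1|3)=+1, (1|3)=+1; (−1)^{-5·-9·1}·(+1)^-9·(+1)^-5 = -1.
Ram(13566, 33915) = {3, 17}; no ℚ_3-point on the conic.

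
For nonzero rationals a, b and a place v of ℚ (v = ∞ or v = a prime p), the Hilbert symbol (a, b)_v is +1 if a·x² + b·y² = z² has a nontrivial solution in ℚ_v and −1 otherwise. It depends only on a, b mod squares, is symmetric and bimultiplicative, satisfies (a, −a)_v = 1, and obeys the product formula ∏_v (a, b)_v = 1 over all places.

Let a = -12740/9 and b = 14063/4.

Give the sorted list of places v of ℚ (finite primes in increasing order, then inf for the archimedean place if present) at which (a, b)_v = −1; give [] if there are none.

[2, 5, 7, 41]

(a, b) ≡ (-65, 287) mod (ℚ^×)²; places V = {2, 3, 5, 7, 13, 41, ∞}.
(a,b)_3: α=-2, u≡1; β=0, v≡2 (mod 3); (1|3)=+1, (2|3)=-1; sign (−1)^0·+1^0·-1^-2 = +1.
(a,b)_13: α=1, u≡11; β=0, v≡9 (mod 13); (11|13)=-1, (9|13)=+1; sign (−1)^0·-1^0·+1^1 = +1.
(a,b)_7: α=2, u≡3; β=3, v≡5 (mod 7); (3|7)=-1, (5|7)=-1; sign (−1)^0·-1^3·-1^2 = -1.
(a,b)_2: α=2, β=-2; u≡7, v≡7 (mod 8); ε(u)ε(v)=1·1, αω(v)=2·0, βω(u)=-2·0; sum ≡ 1  ⇒  -1.
(a,b)_∞: sgn(-65)=−, sgn(287)=+, so +1.
(a,b)_5: α=1, u≡3; β=0, v≡2 (mod 5); (3|5)=-1, (2|5)=-1; sign (−1)^0·-1^0·-1^1 = -1.
(a,b)_41: α=0, u≡24; β=1, v≡14 (mod 41); (24|41)=-1, (14|41)=-1; sign (−1)^0·-1^1·-1^0 = -1.
(-65, 287 / ℚ) ramifies at {2, 5, 7, 41}: a division algebra.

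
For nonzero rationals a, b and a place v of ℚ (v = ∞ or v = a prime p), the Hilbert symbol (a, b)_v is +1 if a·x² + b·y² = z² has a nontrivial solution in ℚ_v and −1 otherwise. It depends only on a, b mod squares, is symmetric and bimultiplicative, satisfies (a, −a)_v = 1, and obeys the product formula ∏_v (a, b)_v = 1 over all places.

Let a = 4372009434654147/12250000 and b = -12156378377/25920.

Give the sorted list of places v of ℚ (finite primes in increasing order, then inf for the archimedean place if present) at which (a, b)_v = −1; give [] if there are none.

(a, b) ≡ (187, -85) mod (ℚ^×)²; places V = {2, 3, 5, 7, 11, 13, 17, ∞}.
(a,b)_13: α=4, u≡8; β=2, v≡5 (mod 13); (8|13)=-1, (5|13)=-1; sign (−1)^0·-1^2·-1^4 = +1.
(a,b)_11: α=3, u≡6; β=4, v≡4 (mod 11); (6|11)=-1, (4|11)=+1; sign (−1)^0·-1^4·+1^3 = +1.
(a,b)_3: α=4, u≡1; β=-4, v≡2 (mod 3); (1|3)=+1, (2|3)=-1; sign (−1)^0·+1^-4·-1^4 = +1.
(a,b)_∞: sgn(187)=+, sgn(-85)=−, so +1.
(a,b)_7: α=-2, u≡3; β=0, v≡3 (mod 7); (3|7)=-1, (3|7)=-1; sign (−1)^0·-1^0·-1^-2 = +1.
(a,b)_17: α=5, u≡12; β=3, v≡6 (mod 17); (12|17)=-1, (6|17)=-1; sign (−1)^0·-1^3·-1^5 = +1.
(a,b)_5: α=-6, u≡3; β=-1, v≡2 (mod 5); (3|5)=-1, (2|5)=-1; sign (−1)^0·-1^-1·-1^-6 = -1.
(a,b)_2: α=-4, β=-6; u≡3, v≡3 (mod 8); ε(u)ε(v)=1·1, αω(v)=-4·1, βω(u)=-6·1; sum ≡ 1  ⇒  -1.
(187, -85 / ℚ) ramifies at {2, 5}: a division algebra.

[2, 5]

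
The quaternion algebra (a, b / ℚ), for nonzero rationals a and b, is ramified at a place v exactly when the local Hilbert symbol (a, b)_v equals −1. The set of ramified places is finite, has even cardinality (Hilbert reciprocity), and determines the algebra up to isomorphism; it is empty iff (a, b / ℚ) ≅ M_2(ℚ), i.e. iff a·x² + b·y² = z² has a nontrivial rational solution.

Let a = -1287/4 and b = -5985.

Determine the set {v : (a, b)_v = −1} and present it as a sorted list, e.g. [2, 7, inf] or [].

(a, b) ≡ (-143, -665) mod (ℚ^×)²; places V = {2, 3, 5, 7, 11, 13, 19, ∞}.
(a,b)_2: α=-2, β=0; u≡1, v≡7 (mod 8); ε(u)ε(v)=0·1, αω(v)=-2·0, βω(u)=0·0; sum ≡ 0  ⇒  +1.
(a,b)_3: α=2, u≡1; β=2, v≡1 (mod 3); (1|3)=+1, (1|3)=+1; sign (−1)^0·+1^2·+1^2 = +1.
(a,b)_∞: sgn(-143)=−, sgn(-665)=−, so -1.
(a,b)_19: α=0, u≡6; β=1, v≡8 (mod 19); (6|19)=+1, (8|19)=-1; sign (−1)^0·+1^1·-1^0 = +1.
(a,b)_7: α=0, u≡2; β=1, v≡6 (mod 7); (2|7)=+1, (6|7)=-1; sign (−1)^0·+1^1·-1^0 = +1.
(a,b)_11: α=1, u≡1; β=0, v≡10 (mod 11); (1|11)=+1, (10|11)=-1; sign (−1)^0·+1^0·-1^1 = -1.
(a,b)_5: α=0, u≡2; β=1, v≡3 (mod 5); (2|5)=-1, (3|5)=-1; sign (−1)^0·-1^1·-1^0 = -1.
(a,b)_13: α=1, u≡11; β=0, v≡8 (mod 13); (11|13)=-1, (8|13)=-1; sign (−1)^0·-1^0·-1^1 = -1.
(-143, -665 / ℚ) ramifies at {5, 11, 13, ∞}: a division algebra.

[5, 11, 13, inf]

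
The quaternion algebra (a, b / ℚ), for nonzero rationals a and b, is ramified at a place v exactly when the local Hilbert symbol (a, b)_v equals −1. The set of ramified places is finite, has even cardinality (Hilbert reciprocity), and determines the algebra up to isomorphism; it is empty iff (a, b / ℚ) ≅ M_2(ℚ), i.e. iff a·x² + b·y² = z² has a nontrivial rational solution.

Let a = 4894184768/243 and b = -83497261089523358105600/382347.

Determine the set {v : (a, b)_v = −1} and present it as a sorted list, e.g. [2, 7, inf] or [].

[13, 31]

(a, b) ≡ (1895991, -78) mod (ℚ^×)²; places V = {2, 3, 5, 7, 11, 13, 17, 19, 29, 31, 37, ∞}.
(a,b)_31: α=1, u≡24; β=2, v≡17 (mod 31); (24|31)=-1, (17|31)=-1; sign (−1)^0·-1^2·-1^1 = -1.
(a,b)_13: α=0, u≡2; β=1, v≡2 (mod 13); (2|13)=-1, (2|13)=-1; sign (−1)^0·-1^1·-1^0 = -1.
(a,b)_19: α=1, u≡7; β=0, v≡4 (mod 19); (7|19)=+1, (4|19)=+1; sign (−1)^0·+1^0·+1^1 = +1.
(a,b)_7: α=0, u≡5; β=-2, v≡6 (mod 7); (5|7)=-1, (6|7)=-1; sign (−1)^0·-1^-2·-1^0 = +1.
(a,b)_3: α=-5, u≡2; β=-3, v≡1 (mod 3); (2|3)=-1, (1|3)=+1; sign (−1)^1·-1^-3·+1^-5 = +1.
(a,b)_29: α=1, u≡25; β=2, v≡4 (mod 29); (25|29)=+1, (4|29)=+1; sign (−1)^0·+1^2·+1^1 = +1.
(a,b)_∞: sgn(1895991)=+, sgn(-78)=−, so +1.
(a,b)_2: α=6, β=17; u≡7, v≡1 (mod 8); ε(u)ε(v)=1·0, αω(v)=6·0, βω(u)=17·0; sum ≡ 0  ⇒  +1.
(a,b)_5: α=0, u≡1; β=2, v≡3 (mod 5); (1|5)=+1, (3|5)=-1; sign (−1)^0·+1^2·-1^0 = +1.
(a,b)_17: α=0, u≡9; β=-2, v≡10 (mod 17); (9|17)=+1, (10|17)=-1; sign (−1)^0·+1^-2·-1^0 = +1.
(a,b)_37: α=1, u≡2; β=2, v≡7 (mod 37); (2|37)=-1, (7|37)=+1; sign (−1)^0·-1^2·+1^1 = +1.
(a,b)_11: α=2, u≡5; β=6, v≡10 (mod 11); (5|11)=+1, (10|11)=-1; sign (−1)^0·+1^6·-1^2 = +1.
|Ram(1895991, -78)| = 2, even; anisotropic at {13, 31}.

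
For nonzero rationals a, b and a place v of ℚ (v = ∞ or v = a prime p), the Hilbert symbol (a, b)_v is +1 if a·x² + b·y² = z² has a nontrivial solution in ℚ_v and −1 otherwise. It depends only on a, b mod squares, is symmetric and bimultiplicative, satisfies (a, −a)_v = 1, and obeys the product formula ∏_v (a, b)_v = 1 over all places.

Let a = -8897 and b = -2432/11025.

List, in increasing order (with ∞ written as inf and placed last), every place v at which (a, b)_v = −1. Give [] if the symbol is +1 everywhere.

(a, b) ≡ (-8897, -38) mod (ℚ^×)²; places V = {2, 3, 5, 7, 19, 31, 41, ∞}.
(a,b)_5: α=0, u≡3; β=-2, v≡3 (mod 5); (3|5)=-1, (3|5)=-1; sign (−1)^0·-1^-2·-1^0 = +1.
(a,b)_3: α=0, u≡1; β=-2, v≡1 (mod 3); (1|3)=+1, (1|3)=+1; sign (−1)^0·+1^-2·+1^0 = +1.
(a,b)_∞: sgn(-8897)=−, sgn(-38)=−, so -1.
(a,b)_41: α=1, u≡29; β=0, v≡34 (mod 41); (29|41)=-1, (34|41)=-1; sign (−1)^0·-1^0·-1^1 = -1.
(a,b)_7: α=1, u≡3; β=-2, v≡4 (mod 7); (3|7)=-1, (4|7)=+1; sign (−1)^0·-1^-2·+1^1 = +1.
(a,b)_19: α=0, u≡14; β=1, v≡1 (mod 19); (14|19)=-1, (1|19)=+1; sign (−1)^0·-1^1·+1^0 = -1.
(a,b)_2: α=0, β=7; u≡7, v≡5 (mod 8); ε(u)ε(v)=1·0, αω(v)=0·1, βω(u)=7·0; sum ≡ 0  ⇒  +1.
(a,b)_31: α=1, u≡23; β=0, v≡21 (mod 31); (23|31)=-1, (21|31)=-1; sign (−1)^0·-1^0·-1^1 = -1.
Ram(-8897, -38) = {19, 31, 41, ∞}; no ℚ_19-point on the conic.

[19, 31, 41, inf]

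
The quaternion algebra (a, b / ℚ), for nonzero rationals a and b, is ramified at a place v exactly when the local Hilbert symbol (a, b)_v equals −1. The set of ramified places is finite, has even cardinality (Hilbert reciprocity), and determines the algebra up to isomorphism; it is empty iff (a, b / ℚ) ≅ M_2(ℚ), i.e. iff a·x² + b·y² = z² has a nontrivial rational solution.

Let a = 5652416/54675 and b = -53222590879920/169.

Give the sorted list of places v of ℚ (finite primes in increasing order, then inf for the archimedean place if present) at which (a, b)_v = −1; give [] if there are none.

[5, 19]

Mod squares: a ≡ 264957, b ≡ -7848995. Check v ∈ {∞, 2, 3, 5, 7, 11, 13, 19, 29, 31, 37}.
v=3: a=3^-7·(≡2), b=3^2·(≡1) mod 3; (2|3)=-1, (1|3)=+1; (−1)^{-7·2·1}·(-1)^2·(+1)^-7 = +1.
v=31: a=31^1·(≡11), b=31^2·(≡28) mod 31; (11|31)=-1, (28|31)=+1; (−1)^{1·2·15}·(-1)^2·(+1)^1 = +1.
v=29: a=29^0·(≡20), b=29^1·(≡3) mod 29; (20|29)=+1, (3|29)=-1; (−1)^{0·1·14}·(+1)^1·(-1)^0 = +1.
v=11: a=11^1·(≡7), b=11^1·(≡4) mod 11; (7|11)=-1, (4|11)=+1; (−1)^{1·1·5}·(-1)^1·(+1)^1 = +1.
v=∞: 264957 > 0 and -7848995 < 0  ⇒  (a,b)_∞ = +1.
v=37: a=37^1·(≡24), b=37^1·(≡5) mod 37; (24|37)=-1, (5|37)=-1; (−1)^{1·1·18}·(-1)^1·(-1)^1 = +1.
v=13: a=13^0·(≡12), b=13^-2·(≡6) mod 13; (12|13)=+1, (6|13)=-1; (−1)^{0·-2·6}·(+1)^-2·(-1)^0 = +1.
v=7: a=7^1·(≡2), b=7^3·(≡3) mod 7; (2|7)=+1, (3|7)=-1; (−1)^{1·3·3}·(+1)^3·(-1)^1 = +1.
v=19: a=19^0·(≡12), b=19^1·(≡13) mod 19; (12|19)=-1, (13|19)=-1; (−1)^{0·1·9}·(-1)^1·(-1)^0 = -1.
v=5: a=5^-2·(≡3), b=5^1·(≡4) mod 5; (3|5)=-1, (4|5)=+1; (−1)^{-2·1·2}·(-1)^1·(+1)^-2 = -1.
v=2: v_2(a)=6, v_2(b)=4; units ≡ 5, 5 (mod 8); ε·ε+αω+βω = 0·0+6·1+4·1 ≡ 0  ⇒  (a,b)_2 = +1.
|Ram(264957, -7848995)| = 2, even; anisotropic at {5, 19}.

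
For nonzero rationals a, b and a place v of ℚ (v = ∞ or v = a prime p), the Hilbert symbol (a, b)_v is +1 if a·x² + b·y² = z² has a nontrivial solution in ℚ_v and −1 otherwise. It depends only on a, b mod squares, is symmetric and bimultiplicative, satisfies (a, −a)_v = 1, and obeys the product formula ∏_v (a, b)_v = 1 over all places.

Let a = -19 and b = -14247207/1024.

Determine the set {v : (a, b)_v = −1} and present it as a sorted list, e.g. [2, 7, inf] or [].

[29, inf]

Mod squares: a ≡ -19, b ≡ -9367. Check v ∈ {∞, 2, 3, 13, 17, 19, 29}.
v=19: a=19^1·(≡18), b=19^1·(≡9) mod 19; (18|19)=-1, (9|19)=+1; (−1)^{1·1·9}·(-1)^1·(+1)^1 = +1.
v=29: a=29^0·(≡10), b=29^1·(≡20) mod 29; (10|29)=-1, (20|29)=+1; (−1)^{0·1·14}·(-1)^1·(+1)^0 = -1.
v=17: a=17^0·(≡15), b=17^1·(≡3) mod 17; (15|17)=+1, (3|17)=-1; (−1)^{0·1·8}·(+1)^1·(-1)^0 = +1.
v=13: a=13^0·(≡7), b=13^2·(≡8) mod 13; (7|13)=-1, (8|13)=-1; (−1)^{0·2·6}·(-1)^2·(-1)^0 = +1.
v=3: a=3^0·(≡2), b=3^2·(≡2) mod 3; (2|3)=-1, (2|3)=-1; (−1)^{0·2·1}·(-1)^2·(-1)^0 = +1.
v=∞: -19 < 0 and -9367 < 0  ⇒  (a,b)_∞ = -1.
v=2: v_2(a)=0, v_2(b)=-10; units ≡ 5, 1 (mod 8); ε·ε+αω+βω = 0·0+0·0+-10·1 ≡ 0  ⇒  (a,b)_2 = +1.
(-19, -9367 / ℚ) ramifies at {29, ∞}: a division algebra.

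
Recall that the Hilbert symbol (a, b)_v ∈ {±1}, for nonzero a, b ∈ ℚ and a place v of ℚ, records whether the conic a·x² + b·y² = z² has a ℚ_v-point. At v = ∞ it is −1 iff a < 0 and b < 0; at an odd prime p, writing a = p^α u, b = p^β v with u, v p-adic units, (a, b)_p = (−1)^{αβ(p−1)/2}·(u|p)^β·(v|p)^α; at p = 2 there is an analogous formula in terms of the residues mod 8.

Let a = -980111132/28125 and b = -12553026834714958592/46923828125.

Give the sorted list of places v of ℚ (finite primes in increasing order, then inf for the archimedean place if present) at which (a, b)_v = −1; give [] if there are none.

(a, b) ≡ (-715, -7735) mod (ℚ^×)²; places V = {2, 3, 5, 7, 11, 13, 17, 23, 31, ∞}.
(a,b)_17: α=2, u≡16; β=5, v≡2 (mod 17); (16|17)=+1, (2|17)=+1; sign (−1)^0·+1^5·+1^2 = +1.
(a,b)_7: α=2, u≡6; β=3, v≡2 (mod 7); (6|7)=-1, (2|7)=+1; sign (−1)^0·-1^3·+1^2 = -1.
(a,b)_23: α=0, u≡20; β=2, v≡13 (mod 23); (20|23)=-1, (13|23)=+1; sign (−1)^0·-1^2·+1^0 = +1.
(a,b)_3: α=-2, u≡2; β=0, v≡2 (mod 3); (2|3)=-1, (2|3)=-1; sign (−1)^0·-1^0·-1^-2 = +1.
(a,b)_11: α=3, u≡5; β=4, v≡5 (mod 11); (5|11)=+1, (5|11)=+1; sign (−1)^0·+1^4·+1^3 = +1.
(a,b)_31: α=0, u≡15; β=-2, v≡11 (mod 31); (15|31)=-1, (11|31)=-1; sign (−1)^0·-1^-2·-1^0 = +1.
(a,b)_2: α=2, β=8; u≡5, v≡1 (mod 8); ε(u)ε(v)=0·0, αω(v)=2·0, βω(u)=8·1; sum ≡ 0  ⇒  +1.
(a,b)_5: α=-5, u≡2; β=-11, v≡3 (mod 5); (2|5)=-1, (3|5)=-1; sign (−1)^0·-1^-11·-1^-5 = +1.
(a,b)_∞: sgn(-715)=−, sgn(-7735)=−, so -1.
(a,b)_13: α=1, u≡4; β=1, v≡1 (mod 13); (4|13)=+1, (1|13)=+1; sign (−1)^0·+1^1·+1^1 = +1.
|Ram(-715, -7735)| = 2, even; anisotropic at {7, ∞}.

[7, inf]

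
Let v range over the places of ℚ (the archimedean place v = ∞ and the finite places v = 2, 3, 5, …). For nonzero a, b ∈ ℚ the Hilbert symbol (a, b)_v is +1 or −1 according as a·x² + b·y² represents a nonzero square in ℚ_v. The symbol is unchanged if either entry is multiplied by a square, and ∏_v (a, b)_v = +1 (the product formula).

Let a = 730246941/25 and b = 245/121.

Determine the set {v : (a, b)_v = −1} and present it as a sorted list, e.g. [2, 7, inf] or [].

[3, 43]

(a, b) ≡ (153381, 5) mod (ℚ^×)²; places V = {2, 3, 5, 7, 11, 23, 29, 41, 43, ∞}.
(a,b)_11: α=0, u≡2; β=-2, v≡3 (mod 11); (2|11)=-1, (3|11)=+1; sign (−1)^0·-1^-2·+1^0 = +1.
(a,b)_29: α=1, u≡8; β=0, v≡20 (mod 29); (8|29)=-1, (20|29)=+1; sign (−1)^0·-1^0·+1^1 = +1.
(a,b)_41: α=1, u≡2; β=0, v≡21 (mod 41); (2|41)=+1, (21|41)=+1; sign (−1)^0·+1^0·+1^1 = +1.
(a,b)_23: α=2, u≡19; β=0, v≡14 (mod 23); (19|23)=-1, (14|23)=-1; sign (−1)^0·-1^0·-1^2 = +1.
(a,b)_2: α=0, β=0; u≡5, v≡5 (mod 8); ε(u)ε(v)=0·0, αω(v)=0·1, βω(u)=0·1; sum ≡ 0  ⇒  +1.
(a,b)_7: α=0, u≡1; β=2, v≡6 (mod 7); (1|7)=+1, (6|7)=-1; sign (−1)^0·+1^2·-1^0 = +1.
(a,b)_43: α=1, u≡13; β=0, v≡7 (mod 43); (13|43)=+1, (7|43)=-1; sign (−1)^0·+1^0·-1^1 = -1.
(a,b)_3: α=3, u≡1; β=0, v≡2 (mod 3); (1|3)=+1, (2|3)=-1; sign (−1)^0·+1^0·-1^3 = -1.
(a,b)_∞: sgn(153381)=+, sgn(5)=+, so +1.
(a,b)_5: α=-2, u≡1; β=1, v≡4 (mod 5); (1|5)=+1, (4|5)=+1; sign (−1)^0·+1^1·+1^-2 = +1.
Ram(153381, 5) = {3, 43}; no ℚ_3-point on the conic.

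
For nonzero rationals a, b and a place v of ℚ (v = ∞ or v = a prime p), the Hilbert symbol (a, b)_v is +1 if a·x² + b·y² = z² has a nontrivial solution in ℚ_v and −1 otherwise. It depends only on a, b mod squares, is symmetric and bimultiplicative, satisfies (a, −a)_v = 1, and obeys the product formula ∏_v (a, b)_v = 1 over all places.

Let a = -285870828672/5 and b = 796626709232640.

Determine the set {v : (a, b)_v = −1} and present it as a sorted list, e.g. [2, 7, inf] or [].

[2, 13]

(a, b) ≡ (-56810, 49335) mod (ℚ^×)²; places V = {2, 3, 5, 11, 13, 19, 23, ∞}.
(a,b)_3: α=2, u≡1; β=1, v≡2 (mod 3); (1|3)=+1, (2|3)=-1; sign (−1)^0·+1^1·-1^2 = +1.
(a,b)_19: α=3, u≡8; β=4, v≡17 (mod 19); (8|19)=-1, (17|19)=+1; sign (−1)^0·-1^4·+1^3 = +1.
(a,b)_11: α=2, u≡5; β=3, v≡10 (mod 11); (5|11)=+1, (10|11)=-1; sign (−1)^0·+1^3·-1^2 = +1.
(a,b)_13: α=1, u≡8; β=1, v≡4 (mod 13); (8|13)=-1, (4|13)=+1; sign (−1)^0·-1^1·+1^1 = -1.
(a,b)_2: α=7, β=10; u≡3, v≡7 (mod 8); ε(u)ε(v)=1·1, αω(v)=7·0, βω(u)=10·1; sum ≡ 1  ⇒  -1.
(a,b)_23: α=1, u≡5; β=1, v≡8 (mod 23); (5|23)=-1, (8|23)=+1; sign (−1)^1·-1^1·+1^1 = +1.
(a,b)_∞: sgn(-56810)=−, sgn(49335)=+, so +1.
(a,b)_5: α=-1, u≡3; β=1, v≡3 (mod 5); (3|5)=-1, (3|5)=-1; sign (−1)^0·-1^1·-1^-1 = +1.
|Ram(-56810, 49335)| = 2, even; anisotropic at {2, 13}.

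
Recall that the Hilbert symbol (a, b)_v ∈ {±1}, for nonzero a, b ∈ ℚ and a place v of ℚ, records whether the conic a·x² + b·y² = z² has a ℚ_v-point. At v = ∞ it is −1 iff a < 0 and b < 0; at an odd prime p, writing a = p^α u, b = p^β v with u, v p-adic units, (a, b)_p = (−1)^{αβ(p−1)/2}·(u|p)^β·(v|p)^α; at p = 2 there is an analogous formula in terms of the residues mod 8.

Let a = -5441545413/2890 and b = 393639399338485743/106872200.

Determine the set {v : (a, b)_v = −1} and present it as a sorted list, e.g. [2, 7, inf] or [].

(a, b) ≡ (-206770, 46) mod (ℚ^×)²; places V = {2, 3, 5, 17, 19, 23, 29, 31, 37, 43, ∞}.
(a,b)_29: α=1, u≡13; β=2, v≡26 (mod 29); (13|29)=+1, (26|29)=-1; sign (−1)^0·+1^2·-1^1 = -1.
(a,b)_43: α=0, u≡6; β=-2, v≡28 (mod 43); (6|43)=+1, (28|43)=-1; sign (−1)^0·+1^-2·-1^0 = +1.
(a,b)_19: α=2, u≡11; β=2, v≡10 (mod 19); (11|19)=+1, (10|19)=-1; sign (−1)^0·+1^2·-1^2 = +1.
(a,b)_23: α=1, u≡18; β=3, v≡12 (mod 23); (18|23)=+1, (12|23)=+1; sign (−1)^1·+1^3·+1^1 = -1.
(a,b)_17: α=-2, u≡4; β=-2, v≡10 (mod 17); (4|17)=+1, (10|17)=-1; sign (−1)^0·+1^-2·-1^-2 = +1.
(a,b)_37: α=0, u≡19; β=2, v≡36 (mod 37); (19|37)=-1, (36|37)=+1; sign (−1)^0·-1^2·+1^0 = +1.
(a,b)_2: α=-1, β=-3; u≡7, v≡7 (mod 8); ε(u)ε(v)=1·1, αω(v)=-1·0, βω(u)=-3·0; sum ≡ 1  ⇒  -1.
(a,b)_3: α=6, u≡2; β=4, v≡1 (mod 3); (2|3)=-1, (1|3)=+1; sign (−1)^0·-1^4·+1^6 = +1.
(a,b)_∞: sgn(-206770)=−, sgn(46)=+, so +1.
(a,b)_31: α=1, u≡17; β=2, v≡23 (mod 31); (17|31)=-1, (23|31)=-1; sign (−1)^0·-1^2·-1^1 = -1.
(a,b)_5: α=-1, u≡4; β=-2, v≡1 (mod 5); (4|5)=+1, (1|5)=+1; sign (−1)^0·+1^-2·+1^-1 = +1.
Ram(-206770, 46) = {2, 23, 29, 31}; no ℚ_2-point on the conic.

[2, 23, 29, 31]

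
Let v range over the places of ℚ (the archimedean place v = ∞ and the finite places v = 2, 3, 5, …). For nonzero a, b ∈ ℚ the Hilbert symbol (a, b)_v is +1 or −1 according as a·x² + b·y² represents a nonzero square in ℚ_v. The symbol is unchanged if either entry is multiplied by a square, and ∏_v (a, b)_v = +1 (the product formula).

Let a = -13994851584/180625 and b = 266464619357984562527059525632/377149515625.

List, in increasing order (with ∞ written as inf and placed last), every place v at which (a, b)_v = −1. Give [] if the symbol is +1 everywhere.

Mod squares: a ≡ -2109, b ≡ 7733. Check v ∈ {∞, 2, 3, 5, 7, 11, 17, 19, 23, 37}.
v=7: a=7^2·(≡6), b=7^6·(≡6) mod 7; (6|7)=-1, (6|7)=-1; (−1)^{2·6·3}·(-1)^6·(-1)^2 = +1.
v=5: a=5^-4·(≡4), b=5^-6·(≡3) mod 5; (4|5)=+1, (3|5)=-1; (−1)^{-4·-6·2}·(+1)^-6·(-1)^-4 = +1.
v=3: a=3^1·(≡2), b=3^6·(≡2) mod 3; (2|3)=-1, (2|3)=-1; (−1)^{1·6·1}·(-1)^6·(-1)^1 = -1.
v=37: a=37^1·(≡8), b=37^3·(≡2) mod 37; (8|37)=-1, (2|37)=-1; (−1)^{1·3·18}·(-1)^3·(-1)^1 = +1.
v=∞: -2109 < 0 and 7733 > 0  ⇒  (a,b)_∞ = +1.
v=11: a=11^0·(≡9), b=11^3·(≡10) mod 11; (9|11)=+1, (10|11)=-1; (−1)^{0·3·5}·(+1)^3·(-1)^0 = +1.
v=2: v_2(a)=8, v_2(b)=14; units ≡ 3, 5 (mod 8); ε·ε+αω+βω = 1·0+8·1+14·1 ≡ 0  ⇒  (a,b)_2 = +1.
v=19: a=19^1·(≡14), b=19^1·(≡15) mod 19; (14|19)=-1, (15|19)=-1; (−1)^{1·1·9}·(-1)^1·(-1)^1 = -1.
v=17: a=17^-2·(≡16), b=17^-6·(≡2) mod 17; (16|17)=+1, (2|17)=+1; (−1)^{-2·-6·8}·(+1)^-6·(+1)^-2 = +1.
v=23: a=23^2·(≡22), b=23^6·(≡11) mod 23; (22|23)=-1, (11|23)=-1; (−1)^{2·6·11}·(-1)^6·(-1)^2 = +1.
Ram(-2109, 7733) = {3, 19}; no ℚ_3-point on the conic.

[3, 19]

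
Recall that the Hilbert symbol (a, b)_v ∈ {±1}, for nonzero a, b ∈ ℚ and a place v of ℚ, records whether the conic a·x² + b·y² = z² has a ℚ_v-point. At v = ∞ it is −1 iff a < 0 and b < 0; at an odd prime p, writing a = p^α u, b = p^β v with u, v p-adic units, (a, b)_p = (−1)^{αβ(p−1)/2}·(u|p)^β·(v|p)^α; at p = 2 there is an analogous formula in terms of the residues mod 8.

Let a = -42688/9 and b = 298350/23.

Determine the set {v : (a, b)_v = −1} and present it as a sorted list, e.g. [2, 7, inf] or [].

[2, 3, 23, 29]

Mod squares: a ≡ -667, b ≡ 30498. Check v ∈ {∞, 2, 3, 5, 13, 17, 23, 29}.
v=∞: -667 < 0 and 30498 > 0  ⇒  (a,b)_∞ = +1.
v=29: a=29^1·(≡4), b=29^0·(≡10) mod 29; (4|29)=+1, (10|29)=-1; (−1)^{1·0·14}·(+1)^0·(-1)^1 = -1.
v=17: a=17^0·(≡15), b=17^1·(≡1) mod 17; (15|17)=+1, (1|17)=+1; (−1)^{0·1·8}·(+1)^1·(+1)^0 = +1.
v=23: a=23^1·(≡11), b=23^-1·(≡17) mod 23; (11|23)=-1, (17|23)=-1; (−1)^{1·-1·11}·(-1)^-1·(-1)^1 = -1.
v=2: v_2(a)=6, v_2(b)=1; units ≡ 5, 1 (mod 8); ε·ε+αω+βω = 0·0+6·0+1·1 ≡ 1  ⇒  (a,b)_2 = -1.
v=3: a=3^-2·(≡2), b=3^3·(≡2) mod 3; (2|3)=-1, (2|3)=-1; (−1)^{-2·3·1}·(-1)^3·(-1)^-2 = -1.
v=5: a=5^0·(≡3), b=5^2·(≡3) mod 5; (3|5)=-1, (3|5)=-1; (−1)^{0·2·2}·(-1)^2·(-1)^0 = +1.
v=13: a=13^0·(≡12), b=13^1·(≡7) mod 13; (12|13)=+1, (7|13)=-1; (−1)^{0·1·6}·(+1)^1·(-1)^0 = +1.
|Ram(-667, 30498)| = 4, even; anisotropic at {2, 3, 23, 29}.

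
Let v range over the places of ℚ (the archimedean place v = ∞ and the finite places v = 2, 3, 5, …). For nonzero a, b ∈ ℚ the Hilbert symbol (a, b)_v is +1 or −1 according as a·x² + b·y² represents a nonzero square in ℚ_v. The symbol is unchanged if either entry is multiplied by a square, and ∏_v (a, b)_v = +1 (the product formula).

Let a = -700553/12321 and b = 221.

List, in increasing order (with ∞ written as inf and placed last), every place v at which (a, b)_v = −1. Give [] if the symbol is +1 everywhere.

Mod squares: a ≡ -17, b ≡ 221. Check v ∈ {∞, 2, 3, 7, 13, 17, 29, 37}.
v=29: a=29^2·(≡27), b=29^0·(≡18) mod 29; (27|29)=-1, (18|29)=-1; (−1)^{2·0·14}·(-1)^0·(-1)^2 = +1.
v=2: v_2(a)=0, v_2(b)=0; units ≡ 7, 5 (mod 8); ε·ε+αω+βω = 1·0+0·1+0·0 ≡ 0  ⇒  (a,b)_2 = +1.
v=17: a=17^1·(≡13), b=17^1·(≡13) mod 17; (13|17)=+1, (13|17)=+1; (−1)^{1·1·8}·(+1)^1·(+1)^1 = +1.
v=7: a=7^2·(≡4), b=7^0·(≡4) mod 7; (4|7)=+1, (4|7)=+1; (−1)^{2·0·3}·(+1)^0·(+1)^2 = +1.
v=∞: -17 < 0 and 221 > 0  ⇒  (a,b)_∞ = +1.
v=37: a=37^-2·(≡17), b=37^0·(≡36) mod 37; (17|37)=-1, (36|37)=+1; (−1)^{-2·0·18}·(-1)^0·(+1)^-2 = +1.
v=3: a=3^-2·(≡1), b=3^0·(≡2) mod 3; (1|3)=+1, (2|3)=-1; (−1)^{-2·0·1}·(+1)^0·(-1)^-2 = +1.
v=13: a=13^0·(≡3), b=13^1·(≡4) mod 13; (3|13)=+1, (4|13)=+1; (−1)^{0·1·6}·(+1)^1·(+1)^0 = +1.
Every local symbol is +1, so the conic -17·x² + 221·y² = z² has ℚ_v-points for all v and hence a ℚ-point; (a, b / ℚ) ≅ M_2(ℚ).

[]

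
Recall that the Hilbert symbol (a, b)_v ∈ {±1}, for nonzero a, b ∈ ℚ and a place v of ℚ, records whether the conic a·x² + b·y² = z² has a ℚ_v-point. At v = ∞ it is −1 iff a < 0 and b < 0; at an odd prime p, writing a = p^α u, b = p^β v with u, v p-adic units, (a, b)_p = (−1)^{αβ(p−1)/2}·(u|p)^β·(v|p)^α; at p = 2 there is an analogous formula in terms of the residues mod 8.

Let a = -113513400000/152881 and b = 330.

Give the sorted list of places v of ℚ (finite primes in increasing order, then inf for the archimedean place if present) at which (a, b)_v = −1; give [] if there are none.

(a, b) ≡ (-715, 330) mod (ℚ^×)²; places V = {2, 3, 5, 7, 11, 13, 17, 23, ∞}.
(a,b)_5: α=5, u≡2; β=1, v≡1 (mod 5); (2|5)=-1, (1|5)=+1; sign (−1)^0·-1^1·+1^5 = -1.
(a,b)_11: α=1, u≡1; β=1, v≡8 (mod 11); (1|11)=+1, (8|11)=-1; sign (−1)^1·+1^1·-1^1 = +1.
(a,b)_∞: sgn(-715)=−, sgn(330)=+, so +1.
(a,b)_23: α=-2, u≡17; β=0, v≡8 (mod 23); (17|23)=-1, (8|23)=+1; sign (−1)^0·-1^0·+1^-2 = +1.
(a,b)_2: α=6, β=1; u≡5, v≡5 (mod 8); ε(u)ε(v)=0·0, αω(v)=6·1, βω(u)=1·1; sum ≡ 1  ⇒  -1.
(a,b)_13: α=1, u≡12; β=0, v≡5 (mod 13); (12|13)=+1, (5|13)=-1; sign (−1)^0·+1^0·-1^1 = -1.
(a,b)_17: α=-2, u≡4; β=0, v≡7 (mod 17); (4|17)=+1, (7|17)=-1; sign (−1)^0·+1^0·-1^-2 = +1.
(a,b)_3: α=4, u≡2; β=1, v≡2 (mod 3); (2|3)=-1, (2|3)=-1; sign (−1)^0·-1^1·-1^4 = -1.
(a,b)_7: α=2, u≡6; β=0, v≡1 (mod 7); (6|7)=-1, (1|7)=+1; sign (−1)^0·-1^0·+1^2 = +1.
|Ram(-715, 330)| = 4, even; anisotropic at {2, 3, 5, 13}.

[2, 3, 5, 13]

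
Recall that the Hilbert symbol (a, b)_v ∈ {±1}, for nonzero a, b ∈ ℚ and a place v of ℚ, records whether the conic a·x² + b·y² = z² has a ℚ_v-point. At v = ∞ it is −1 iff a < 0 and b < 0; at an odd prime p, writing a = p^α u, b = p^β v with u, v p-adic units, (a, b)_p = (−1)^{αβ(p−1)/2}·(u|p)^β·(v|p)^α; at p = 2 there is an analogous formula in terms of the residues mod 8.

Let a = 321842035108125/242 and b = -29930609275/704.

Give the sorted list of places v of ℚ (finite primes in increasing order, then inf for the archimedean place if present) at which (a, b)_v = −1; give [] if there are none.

Mod squares: a ≡ 986, b ≡ -37961. Check v ∈ {∞, 2, 3, 5, 7, 11, 17, 19, 29, 31}.
v=17: a=17^1·(≡3), b=17^1·(≡12) mod 17; (3|17)=-1, (12|17)=-1; (−1)^{1·1·8}·(-1)^1·(-1)^1 = +1.
v=19: a=19^2·(≡17), b=19^2·(≡6) mod 19; (17|19)=+1, (6|19)=+1; (−1)^{2·2·9}·(+1)^2·(+1)^2 = +1.
v=11: a=11^-2·(≡2), b=11^-1·(≡3) mod 11; (2|11)=-1, (3|11)=+1; (−1)^{-2·-1·5}·(-1)^-1·(+1)^-2 = -1.
v=5: a=5^4·(≡4), b=5^2·(≡1) mod 5; (4|5)=+1, (1|5)=+1; (−1)^{4·2·2}·(+1)^2·(+1)^4 = +1.
v=31: a=31^0·(≡25), b=31^2·(≡1) mod 31; (25|31)=+1, (1|31)=+1; (−1)^{0·2·15}·(+1)^2·(+1)^0 = +1.
v=∞: 986 > 0 and -37961 < 0  ⇒  (a,b)_∞ = +1.
v=2: v_2(a)=-1, v_2(b)=-6; units ≡ 5, 7 (mod 8); ε·ε+αω+βω = 0·1+-1·0+-6·1 ≡ 0  ⇒  (a,b)_2 = +1.
v=3: a=3^10·(≡2), b=3^0·(≡1) mod 3; (2|3)=-1, (1|3)=+1; (−1)^{10·0·1}·(-1)^0·(+1)^10 = +1.
v=7: a=7^2·(≡3), b=7^1·(≡4) mod 7; (3|7)=-1, (4|7)=+1; (−1)^{2·1·3}·(-1)^1·(+1)^2 = -1.
v=29: a=29^1·(≡9), b=29^1·(≡20) mod 29; (9|29)=+1, (20|29)=+1; (−1)^{1·1·14}·(+1)^1·(+1)^1 = +1.
Ram(986, -37961) = {7, 11}; no ℚ_7-point on the conic.

[7, 11]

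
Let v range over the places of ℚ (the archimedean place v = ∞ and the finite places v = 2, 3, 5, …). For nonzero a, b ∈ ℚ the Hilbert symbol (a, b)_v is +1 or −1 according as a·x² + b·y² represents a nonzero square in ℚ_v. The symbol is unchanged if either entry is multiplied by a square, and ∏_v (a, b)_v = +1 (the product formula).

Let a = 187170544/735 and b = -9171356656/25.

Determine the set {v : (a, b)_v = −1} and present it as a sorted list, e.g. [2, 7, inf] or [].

[3, 47]

(a, b) ≡ (11985, -799) mod (ℚ^×)²; places V = {2, 3, 5, 7, 11, 17, 47, ∞}.
(a,b)_5: α=-1, u≡2; β=-2, v≡4 (mod 5); (2|5)=-1, (4|5)=+1; sign (−1)^0·-1^-2·+1^-1 = +1.
(a,b)_2: α=4, β=4; u≡1, v≡1 (mod 8); ε(u)ε(v)=0·0, αω(v)=4·0, βω(u)=4·0; sum ≡ 0  ⇒  +1.
(a,b)_7: α=-2, u≡1; β=2, v≡5 (mod 7); (1|7)=+1, (5|7)=-1; sign (−1)^0·+1^2·-1^-2 = +1.
(a,b)_47: α=1, u≡39; β=1, v≡38 (mod 47); (39|47)=-1, (38|47)=-1; sign (−1)^1·-1^1·-1^1 = -1.
(a,b)_17: α=1, u≡4; β=1, v≡4 (mod 17); (4|17)=+1, (4|17)=+1; sign (−1)^0·+1^1·+1^1 = +1.
(a,b)_∞: sgn(11985)=+, sgn(-799)=−, so +1.
(a,b)_3: α=-1, u≡2; β=0, v≡2 (mod 3); (2|3)=-1, (2|3)=-1; sign (−1)^0·-1^0·-1^-1 = -1.
(a,b)_11: α=4, u≡10; β=4, v≡4 (mod 11); (10|11)=-1, (4|11)=+1; sign (−1)^0·-1^4·+1^4 = +1.
Ram(11985, -799) = {3, 47}; no ℚ_3-point on the conic.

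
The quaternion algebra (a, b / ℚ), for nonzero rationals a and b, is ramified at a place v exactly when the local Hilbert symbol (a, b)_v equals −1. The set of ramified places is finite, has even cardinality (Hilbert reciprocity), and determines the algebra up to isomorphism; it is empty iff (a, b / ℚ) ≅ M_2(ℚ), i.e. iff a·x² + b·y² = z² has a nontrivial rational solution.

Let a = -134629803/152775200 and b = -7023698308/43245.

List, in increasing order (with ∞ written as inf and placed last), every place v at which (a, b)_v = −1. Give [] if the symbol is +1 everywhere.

Mod squares: a ≡ -6, b ≡ -17765. Check v ∈ {∞, 2, 3, 5, 7, 11, 17, 19, 23, 29, 31, 37}.
v=19: a=19^-2·(≡13), b=19^3·(≡12) mod 19; (13|19)=-1, (12|19)=-1; (−1)^{-2·3·9}·(-1)^3·(-1)^-2 = -1.
v=17: a=17^0·(≡6), b=17^1·(≡2) mod 17; (6|17)=-1, (2|17)=+1; (−1)^{0·1·8}·(-1)^1·(+1)^0 = -1.
v=29: a=29^2·(≡20), b=29^0·(≡3) mod 29; (20|29)=+1, (3|29)=-1; (−1)^{2·0·14}·(+1)^0·(-1)^2 = +1.
v=37: a=37^0·(≡8), b=37^2·(≡14) mod 37; (8|37)=-1, (14|37)=-1; (−1)^{0·2·18}·(-1)^2·(-1)^0 = +1.
v=3: a=3^3·(≡1), b=3^-2·(≡1) mod 3; (1|3)=+1, (1|3)=+1; (−1)^{3·-2·1}·(+1)^-2·(+1)^3 = +1.
v=11: a=11^2·(≡3), b=11^1·(≡7) mod 11; (3|11)=+1, (7|11)=-1; (−1)^{2·1·5}·(+1)^1·(-1)^2 = +1.
v=2: v_2(a)=-5, v_2(b)=2; units ≡ 5, 3 (mod 8); ε·ε+αω+βω = 0·1+-5·1+2·1 ≡ 1  ⇒  (a,b)_2 = -1.
v=∞: -6 < 0 and -17765 < 0  ⇒  (a,b)_∞ = -1.
v=23: a=23^-2·(≡14), b=23^0·(≡17) mod 23; (14|23)=-1, (17|23)=-1; (−1)^{-2·0·11}·(-1)^0·(-1)^-2 = +1.
v=5: a=5^-2·(≡4), b=5^-1·(≡3) mod 5; (4|5)=+1, (3|5)=-1; (−1)^{-2·-1·2}·(+1)^-1·(-1)^-2 = +1.
v=7: a=7^2·(≡4), b=7^0·(≡4) mod 7; (4|7)=+1, (4|7)=+1; (−1)^{2·0·3}·(+1)^0·(+1)^2 = +1.
v=31: a=31^0·(≡16), b=31^-2·(≡24) mod 31; (16|31)=+1, (24|31)=-1; (−1)^{0·-2·15}·(+1)^-2·(-1)^0 = +1.
Ram(-6, -17765) = {2, 17, 19, ∞}; no ℚ_2-point on the conic.

[2, 17, 19, inf]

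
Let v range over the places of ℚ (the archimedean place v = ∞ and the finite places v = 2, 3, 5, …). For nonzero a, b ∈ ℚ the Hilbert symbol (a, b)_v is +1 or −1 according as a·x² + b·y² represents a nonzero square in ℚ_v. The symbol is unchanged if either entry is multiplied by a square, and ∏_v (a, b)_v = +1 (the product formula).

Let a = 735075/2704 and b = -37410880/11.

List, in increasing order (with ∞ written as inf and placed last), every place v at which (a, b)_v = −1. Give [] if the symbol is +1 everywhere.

[5, 17]

Mod squares: a ≡ 3, b ≡ -12155. Check v ∈ {∞, 2, 3, 5, 11, 13, 17, 23}.
v=23: a=23^0·(≡12), b=23^2·(≡13) mod 23; (12|23)=+1, (13|23)=+1; (−1)^{0·2·11}·(+1)^2·(+1)^0 = +1.
v=∞: 3 > 0 and -12155 < 0  ⇒  (a,b)_∞ = +1.
v=17: a=17^0·(≡12), b=17^1·(≡4) mod 17; (12|17)=-1, (4|17)=+1; (−1)^{0·1·8}·(-1)^1·(+1)^0 = -1.
v=2: v_2(a)=-4, v_2(b)=6; units ≡ 3, 5 (mod 8); ε·ε+αω+βω = 1·0+-4·1+6·1 ≡ 0  ⇒  (a,b)_2 = +1.
v=5: a=5^2·(≡2), b=5^1·(≡4) mod 5; (2|5)=-1, (4|5)=+1; (−1)^{2·1·2}·(-1)^1·(+1)^2 = -1.
v=13: a=13^-2·(≡1), b=13^1·(≡1) mod 13; (1|13)=+1, (1|13)=+1; (−1)^{-2·1·6}·(+1)^1·(+1)^-2 = +1.
v=11: a=11^2·(≡4), b=11^-1·(≡10) mod 11; (4|11)=+1, (10|11)=-1; (−1)^{2·-1·5}·(+1)^-1·(-1)^2 = +1.
v=3: a=3^5·(≡1), b=3^0·(≡1) mod 3; (1|3)=+1, (1|3)=+1; (−1)^{5·0·1}·(+1)^0·(+1)^5 = +1.
Ram(3, -12155) = {5, 17}; no ℚ_5-point on the conic.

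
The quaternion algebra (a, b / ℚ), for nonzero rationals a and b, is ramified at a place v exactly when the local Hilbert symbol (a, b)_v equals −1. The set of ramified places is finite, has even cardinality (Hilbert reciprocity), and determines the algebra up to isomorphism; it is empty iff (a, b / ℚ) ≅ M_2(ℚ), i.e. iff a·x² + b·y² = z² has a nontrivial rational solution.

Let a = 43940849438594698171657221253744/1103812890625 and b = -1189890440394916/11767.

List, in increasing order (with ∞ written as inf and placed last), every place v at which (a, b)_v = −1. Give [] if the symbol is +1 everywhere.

Mod squares: a ≡ 391, b ≡ -44863. Check v ∈ {∞, 2, 5, 7, 13, 17, 19, 23, 29, 41}.
v=5: a=5^-8·(≡4), b=5^0·(≡2) mod 5; (4|5)=+1, (2|5)=-1; (−1)^{-8·0·2}·(+1)^0·(-1)^-8 = +1.
v=2: v_2(a)=4, v_2(b)=2; units ≡ 7, 1 (mod 8); ε·ε+αω+βω = 1·0+4·0+2·0 ≡ 0  ⇒  (a,b)_2 = +1.
v=23: a=23^5·(≡14), b=23^2·(≡10) mod 23; (14|23)=-1, (10|23)=-1; (−1)^{5·2·11}·(-1)^2·(-1)^5 = -1.
v=41: a=41^-4·(≡3), b=41^-2·(≡20) mod 41; (3|41)=-1, (20|41)=+1; (−1)^{-4·-2·20}·(-1)^-2·(+1)^-4 = +1.
v=∞: 391 > 0 and -44863 < 0  ⇒  (a,b)_∞ = +1.
v=19: a=19^2·(≡1), b=19^2·(≡12) mod 19; (1|19)=+1, (12|19)=-1; (−1)^{2·2·9}·(+1)^2·(-1)^2 = +1.
v=17: a=17^5·(≡6), b=17^3·(≡16) mod 17; (6|17)=-1, (16|17)=+1; (−1)^{5·3·8}·(-1)^3·(+1)^5 = -1.
v=29: a=29^6·(≡12), b=29^3·(≡21) mod 29; (12|29)=-1, (21|29)=-1; (−1)^{6·3·14}·(-1)^3·(-1)^6 = -1.
v=13: a=13^4·(≡9), b=13^1·(≡11) mod 13; (9|13)=+1, (11|13)=-1; (−1)^{4·1·6}·(+1)^1·(-1)^4 = +1.
v=7: a=7^2·(≡5), b=7^-1·(≡6) mod 7; (5|7)=-1, (6|7)=-1; (−1)^{2·-1·3}·(-1)^-1·(-1)^2 = -1.
|Ram(391, -44863)| = 4, even; anisotropic at {7, 17, 23, 29}.

[7, 17, 23, 29]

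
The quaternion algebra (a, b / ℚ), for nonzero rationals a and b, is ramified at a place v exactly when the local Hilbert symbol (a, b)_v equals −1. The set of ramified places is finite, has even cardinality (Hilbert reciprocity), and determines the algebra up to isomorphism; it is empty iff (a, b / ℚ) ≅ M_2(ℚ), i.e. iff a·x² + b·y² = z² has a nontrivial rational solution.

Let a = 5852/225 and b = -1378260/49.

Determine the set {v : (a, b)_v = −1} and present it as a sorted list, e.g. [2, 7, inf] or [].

[2, 5, 7, 11, 13, 31]

(a, b) ≡ (1463, -38285) mod (ℚ^×)²; places V = {2, 3, 5, 7, 11, 13, 19, 31, ∞}.
(a,b)_7: α=1, u≡3; β=-2, v≡5 (mod 7); (3|7)=-1, (5|7)=-1; sign (−1)^0·-1^-2·-1^1 = -1.
(a,b)_5: α=-2, u≡3; β=1, v≡2 (mod 5); (3|5)=-1, (2|5)=-1; sign (−1)^0·-1^1·-1^-2 = -1.
(a,b)_2: α=2, β=2; u≡7, v≡3 (mod 8); ε(u)ε(v)=1·1, αω(v)=2·1, βω(u)=2·0; sum ≡ 1  ⇒  -1.
(a,b)_3: α=-2, u≡2; β=2, v≡1 (mod 3); (2|3)=-1, (1|3)=+1; sign (−1)^0·-1^2·+1^-2 = +1.
(a,b)_∞: sgn(1463)=+, sgn(-38285)=−, so +1.
(a,b)_19: α=1, u≡5; β=1, v≡14 (mod 19); (5|19)=+1, (14|19)=-1; sign (−1)^1·+1^1·-1^1 = +1.
(a,b)_13: α=0, u≡7; β=1, v≡6 (mod 13); (7|13)=-1, (6|13)=-1; sign (−1)^0·-1^1·-1^0 = -1.
(a,b)_11: α=1, u≡3; β=0, v≡8 (mod 11); (3|11)=+1, (8|11)=-1; sign (−1)^0·+1^0·-1^1 = -1.
(a,b)_31: α=0, u≡3; β=1, v≡10 (mod 31); (3|31)=-1, (10|31)=+1; sign (−1)^0·-1^1·+1^0 = -1.
(1463, -38285 / ℚ) ramifies at {2, 5, 7, 11, 13, 31}: a division algebra.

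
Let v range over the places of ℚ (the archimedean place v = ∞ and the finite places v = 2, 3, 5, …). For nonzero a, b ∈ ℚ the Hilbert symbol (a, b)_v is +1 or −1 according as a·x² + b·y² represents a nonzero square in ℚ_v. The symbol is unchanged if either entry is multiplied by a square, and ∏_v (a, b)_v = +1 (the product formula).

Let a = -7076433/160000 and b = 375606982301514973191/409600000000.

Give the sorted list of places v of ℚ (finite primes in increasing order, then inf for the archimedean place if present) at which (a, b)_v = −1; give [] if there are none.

(a, b) ≡ (-273, 39) mod (ℚ^×)²; places V = {2, 3, 5, 7, 13, 19, 23, 29, ∞}.
(a,b)_2: α=-8, β=-20; u≡7, v≡7 (mod 8); ε(u)ε(v)=1·1, αω(v)=-8·0, βω(u)=-20·0; sum ≡ 1  ⇒  -1.
(a,b)_∞: sgn(-273)=−, sgn(39)=+, so +1.
(a,b)_3: α=1, u≡2; β=5, v≡1 (mod 3); (2|3)=-1, (1|3)=+1; sign (−1)^1·-1^5·+1^1 = +1.
(a,b)_23: α=2, u≡18; β=4, v≡16 (mod 23); (18|23)=+1, (16|23)=+1; sign (−1)^0·+1^4·+1^2 = +1.
(a,b)_5: α=-4, u≡2; β=-8, v≡1 (mod 5); (2|5)=-1, (1|5)=+1; sign (−1)^0·-1^-8·+1^-4 = +1.
(a,b)_13: α=1, u≡11; β=5, v≡9 (mod 13); (11|13)=-1, (9|13)=+1; sign (−1)^0·-1^5·+1^1 = -1.
(a,b)_7: α=3, u≡5; β=2, v≡1 (mod 7); (5|7)=-1, (1|7)=+1; sign (−1)^0·-1^2·+1^3 = +1.
(a,b)_19: α=0, u≡3; β=2, v≡6 (mod 19); (3|19)=-1, (6|19)=+1; sign (−1)^0·-1^2·+1^0 = +1.
(a,b)_29: α=0, u≡21; β=2, v≡14 (mod 29); (21|29)=-1, (14|29)=-1; sign (−1)^0·-1^2·-1^0 = +1.
Ram(-273, 39) = {2, 13}; no ℚ_2-point on the conic.

[2, 13]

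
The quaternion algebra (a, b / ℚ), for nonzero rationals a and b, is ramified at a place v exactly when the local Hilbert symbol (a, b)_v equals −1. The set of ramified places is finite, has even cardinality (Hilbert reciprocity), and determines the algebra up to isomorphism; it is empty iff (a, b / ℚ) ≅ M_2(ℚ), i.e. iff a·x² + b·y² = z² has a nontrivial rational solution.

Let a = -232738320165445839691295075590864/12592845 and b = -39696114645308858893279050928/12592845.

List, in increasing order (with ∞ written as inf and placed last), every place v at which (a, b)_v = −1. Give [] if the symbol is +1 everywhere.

[5, 37, 43, inf]

Mod squares: a ≡ -22993601345, b ≡ -3921815. Check v ∈ {∞, 2, 3, 5, 7, 11, 13, 17, 23, 29, 37, 41, 43}.
v=3: a=3^-2·(≡1), b=3^-2·(≡1) mod 3; (1|3)=+1, (1|3)=+1; (−1)^{-2·-2·1}·(+1)^-2·(+1)^-2 = +1.
v=5: a=5^-1·(≡4), b=5^-1·(≡3) mod 5; (4|5)=+1, (3|5)=-1; (−1)^{-1·-1·2}·(+1)^-1·(-1)^-1 = -1.
v=41: a=41^3·(≡1), b=41^2·(≡39) mod 41; (1|41)=+1, (39|41)=+1; (−1)^{3·2·20}·(+1)^2·(+1)^3 = +1.
v=43: a=43^1·(≡13), b=43^1·(≡41) mod 43; (13|43)=+1, (41|43)=+1; (−1)^{1·1·21}·(+1)^1·(+1)^1 = -1.
v=13: a=13^5·(≡12), b=13^4·(≡10) mod 13; (12|13)=+1, (10|13)=+1; (−1)^{5·4·6}·(+1)^4·(+1)^5 = +1.
v=17: a=17^1·(≡5), b=17^1·(≡6) mod 17; (5|17)=-1, (6|17)=-1; (−1)^{1·1·8}·(-1)^1·(-1)^1 = +1.
v=∞: -22993601345 < 0 and -3921815 < 0  ⇒  (a,b)_∞ = -1.
v=37: a=37^5·(≡24), b=37^5·(≡21) mod 37; (24|37)=-1, (21|37)=+1; (−1)^{5·5·18}·(-1)^5·(+1)^5 = -1.
v=2: v_2(a)=4, v_2(b)=4; units ≡ 7, 1 (mod 8); ε·ε+αω+βω = 1·0+4·0+4·0 ≡ 0  ⇒  (a,b)_2 = +1.
v=29: a=29^1·(≡27), b=29^1·(≡17) mod 29; (27|29)=-1, (17|29)=-1; (−1)^{1·1·14}·(-1)^1·(-1)^1 = +1.
v=7: a=7^4·(≡6), b=7^4·(≡5) mod 7; (6|7)=-1, (5|7)=-1; (−1)^{4·4·3}·(-1)^4·(-1)^4 = +1.
v=11: a=11^5·(≡4), b=11^4·(≡3) mod 11; (4|11)=+1, (3|11)=+1; (−1)^{5·4·5}·(+1)^4·(+1)^5 = +1.
v=23: a=23^-4·(≡6), b=23^-4·(≡20) mod 23; (6|23)=+1, (20|23)=-1; (−1)^{-4·-4·11}·(+1)^-4·(-1)^-4 = +1.
|Ram(-22993601345, -3921815)| = 4, even; anisotropic at {5, 37, 43, ∞}.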